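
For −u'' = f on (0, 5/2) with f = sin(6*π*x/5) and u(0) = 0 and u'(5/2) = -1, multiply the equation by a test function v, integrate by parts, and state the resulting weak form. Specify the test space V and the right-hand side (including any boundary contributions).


V = {v ∈ H^1(0, 5/2) : v(0) = 0} (test functions vanish at x = 0 where u is specified); weak form: ∫_0^5/2 u'v' dx = ∫_0^5/2 (sin(6*π*x/5)) v dx − v(5/2) for all v ∈ V.

Multiply both sides by a test function v and integrate from 0 to 5/2:
  ∫_0^5/2 −u''(x) v(x) dx = ∫_0^5/2 f(x) v(x) dx.
Integrate the LHS by parts once:
  ∫_0^5/2 −u'' v dx = −[u'(x) v(x)]_0^5/2 + ∫_0^5/2 u'(x) v'(x) dx.
Thus ∫_0^5/2 u'(x) v'(x) dx = ∫_0^5/2 f(x) v(x) dx + [u'(x) v(x)]_0^5/2.
Choose V so that boundary terms are either known or forced to vanish.
Mixed BC: u(0) = 0 (Dirichlet) and u'(5/2) = -1 (Neumann). Define V = {v ∈ H^1(0, 5/2) : v(0) = 0}. Then [u' v]_0^5/2 = u'(5/2)·v(5/2) − u'(0)·0 = − v(5/2).
Weak formulation: find u (satisfying any essential BC) such that ∫_0^5/2 u'(x) v'(x) dx = ∫_0^5/2 f v dx − v(5/2) for all v ∈ V (Dirichlet at 0 absorbed into V; Neumann datum at x = 5/2 contributes the boundary term).
Substituting f(x) = sin(6*π*x/5), the right-hand side is ∫_0^5/2 (sin(6*π*x/5)) v dx − v(5/2).


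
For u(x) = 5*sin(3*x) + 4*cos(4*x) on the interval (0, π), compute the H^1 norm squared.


||u||_{H^1(0,π)}^2 = -4080/7 + 261*π

u'(x) = -16*sin(4*x) + 15*cos(3*x).
Expand u² and (u')² and integrate term by term on (0, π), using: for integers n ≥ 1, ∫_0^π sin²(nx) dx = ∫_0^π cos²(nx) dx = π/2; for n ≠ n', ∫_0^π sin(nx)sin(n'x) dx = ∫_0^π cos(nx)cos(n'x) dx = 0; and by product-to-sum, ∫_0^π sin(nx)cos(n'x) dx = ½∫_0^π [sin((n+n')x) + sin((n−n')x)] dx, which is 0 when n+n' is even and 2n/(n²−n'²) when n+n' is odd (it need not vanish on (0, π)).
  u² squared terms: (4)²·∫cos(4x)² dx = 16·π/2 = 8*π;  (5)²·∫sin(3x)² dx = 25·π/2 = 25*π/2.
  u² cross terms: 2·(4)·(5)·∫cos(4x)·sin(3x) dx = 40·(-6/7) = -240/7.
  So ∫_0^π u² dx = 8*π + 25*π/2 − 240/7 = -240/7 + 41*π/2.
  (u')² squared terms: (-16)²·∫sin(4x)² dx = 256·π/2 = 128*π;  (15)²·∫cos(3x)² dx = 225·π/2 = 225*π/2.
  (u')² cross terms: 2·(-16)·(15)·∫sin(4x)·cos(3x) dx = -480·(8/7) = -3840/7.
  So ∫_0^π (u')² dx = 128*π + 225*π/2 − 3840/7 = -3840/7 + 481*π/2.
||u||_{H^1}^2 = (-240/7 + 41*π/2) + (-3840/7 + 481*π/2) = -4080/7 + 261*π.


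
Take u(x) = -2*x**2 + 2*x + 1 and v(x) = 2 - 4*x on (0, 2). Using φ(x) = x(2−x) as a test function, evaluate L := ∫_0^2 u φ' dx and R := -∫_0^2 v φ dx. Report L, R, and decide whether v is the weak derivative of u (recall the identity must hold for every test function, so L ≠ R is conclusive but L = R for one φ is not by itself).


LHS = 8/3, RHS = 8/3. Yes, v = u' weakly.

u(x) = -2*x**2 + 2*x + 1, classical derivative u'(x) = 2 - 4*x.
φ(x) = x(2−x), so φ'(x) = 2 - 2*x.
Note φ(0) = φ(2) = 0, so the boundary term u·φ vanishes.
LHS = ∫_0^2 u(x) φ'(x) dx = ∫_0^2 (4*x^3 - 8*x^2 + 2*x + 2) dx. Term by term:
  ∫_0^2 4*x^3 dx = 16;  ∫_0^2 -8*x^2 dx = -64/3;  ∫_0^2 2*x dx = 4;
  ∫_0^2 2 dx = 4.
Sum: 16 − 64/3 + 4 + 4 = 8/3.
So LHS = 8/3.
∫_0^2 v(x) φ(x) dx = ∫_0^2 (4*x^3 - 10*x^2 + 4*x) dx. Term by term:
  ∫_0^2 4*x^3 dx = 16;  ∫_0^2 -10*x^2 dx = -80/3;  ∫_0^2 4*x dx = 8.
Sum: 16 − 80/3 + 8 = -8/3.
So RHS = -∫_0^2 v(x) φ(x) dx = 8/3.
LHS = RHS, so the identity holds for this test φ.
Moreover u is smooth here and v(x) = u'(x) = 2 - 4*x pointwise, so the identity holds for every test function. Hence v is the weak derivative of u.


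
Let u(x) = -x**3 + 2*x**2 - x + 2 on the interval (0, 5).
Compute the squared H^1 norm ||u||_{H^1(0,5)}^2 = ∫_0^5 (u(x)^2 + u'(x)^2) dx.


||u||_{H^1}^2 = 44000/7

The H^1 norm (squared) on an interval (0, L) is
  ||u||_{H^1}^2 = ∫_0^L u(x)^2 dx + ∫_0^L u'(x)^2 dx.
Compute u'(x) = -3*x**2 + 4*x - 1.
Then u(x)^2 = x**6 - 4*x**5 + 6*x**4 - 8*x**3 + 9*x**2 - 4*x + 4 and u'(x)^2 = 9*x**4 - 24*x**3 + 22*x**2 - 8*x + 1.
Integrate each monomial from 0 to 5 using ∫_0^5 c·x^n dx = c·5^(n+1)/(n+1):
  ∫_0^5 u(x)^2 dx = ∫_0^5 (x^6 - 4*x^5 + 6*x^4 - 8*x^3 + 9*x^2 - 4*x + 4) dx. Term by term:
    ∫_0^5 x^6 dx = 78125/7;  ∫_0^5 -4*x^5 dx = -31250/3;  ∫_0^5 6*x^4 dx = 3750;
    ∫_0^5 -8*x^3 dx = -1250;  ∫_0^5 9*x^2 dx = 375;  ∫_0^5 -4*x dx = -50;
    ∫_0^5 4 dx = 20.
  Sum: 78125/7 − 31250/3 + 3750 − 1250 + 375 − 50 + 20 = 75370/21.
  ∫_0^5 u'(x)^2 dx = ∫_0^5 (9*x^4 - 24*x^3 + 22*x^2 - 8*x + 1) dx. Term by term:
    ∫_0^5 9*x^4 dx = 5625;  ∫_0^5 -24*x^3 dx = -3750;  ∫_0^5 22*x^2 dx = 2750/3;
    ∫_0^5 -8*x dx = -100;  ∫_0^5 1 dx = 5.
  Sum: 5625 − 3750 + 2750/3 − 100 + 5 = 8090/3.
Adding: ||u||_{H^1}^2 = 75370/21 + 8090/3 = 44000/7.


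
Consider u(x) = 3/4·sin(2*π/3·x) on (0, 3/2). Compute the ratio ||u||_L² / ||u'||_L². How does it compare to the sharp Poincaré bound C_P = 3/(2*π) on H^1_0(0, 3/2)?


||u||_L² / ||u'||_L² = 3/(2*π) = C_P.

u(x) = 3/4·sin(2*π/3·x), so u'(x) = π*cos(2*π*x/3)/2.
Writing u(x) = A·sin(kπx/L) with A = 3/4 and k = 1, use ∫_0^L sin²(kπx/L) dx = L/2 and ∫_0^L cos²(kπx/L) dx = L/2.
u² = 9/16·sin²(2*π/3·x) and (u')² = π^2/4·cos²(2*π/3·x), and each of sin², cos² integrates to L/2 = 3/4 over (0, 3/2).
∫_0^3/2 u² dx = 27/64, so ||u||_L² = 3*sqrt(3)/8.
∫_0^3/2 (u')² dx = 3*π^2/16, so ||u'||_L² = sqrt(3)*π/4.
Ratio ||u||_L² / ||u'||_L² = 3/(2*π).
Sharp Poincaré constant on H^1_0(0, 3/2) is C_P = L/π = 3/(2*π), achieved by sin(2*π/3·x).
This is the k = 1 eigenfunction (up to amplitude), so the ratio equals the sharp Poincaré constant exactly.


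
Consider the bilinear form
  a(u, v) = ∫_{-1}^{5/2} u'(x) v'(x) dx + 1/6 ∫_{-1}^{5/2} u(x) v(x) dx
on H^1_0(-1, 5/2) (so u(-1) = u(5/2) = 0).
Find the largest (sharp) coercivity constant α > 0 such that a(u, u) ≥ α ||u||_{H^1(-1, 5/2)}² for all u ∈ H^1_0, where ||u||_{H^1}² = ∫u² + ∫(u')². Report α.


α = (49 + 24*π^2)/(6*(4*π^2 + 49))

Coercivity of a(·,·) on H^1_0(-1, 5/2) means a(u, u) ≥ α ||u||_{H^1}² for every u ∈ H^1_0.
The interval has length L = 7/2, and Poincaré/coercivity depend only on L. Here a(u, u) = ∫(u')² + (1/6)·∫u².
Here 0 < c = 1/6 < 1. The condition a(u,u) ≥ α||u||_{H^1}² reads (1−α)∫(u')² ≥ (α−c)∫u². Any admissible α is ≤ 1 (rapidly oscillating u have ∫u²/∫(u')² → 0), and α = 1 would force 0 ≥ (1−c)∫u², impossible since c < 1; so 1−α > 0. By the sharp Poincaré inequality on H^1_0 of an interval of length L, ∫(u')² ≥ (π/L)²∫u² with equality for the first sine mode sin(π(x−x₀)/L) (x₀ the left endpoint), so the inequality holds for all u iff (1−α)(π/L)² ≥ α − c, i.e. α ≤ ((π/L)² + c)/((π/L)² + 1) = (1 + c(L/π)²)/(1 + (L/π)²). With (π/L)² = 4*π^2/49 and c = 1/6, the largest admissible constant is α = ((π/L)² + c)/((π/L)² + 1).
Simplifying, α = (49 + 24*π^2)/(6*(4*π^2 + 49)).


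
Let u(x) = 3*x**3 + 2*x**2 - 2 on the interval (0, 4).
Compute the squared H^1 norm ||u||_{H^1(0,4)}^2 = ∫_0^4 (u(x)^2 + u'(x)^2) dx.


||u||_{H^1}^2 = 1064528/21

The H^1 norm (squared) on an interval (0, L) is
  ||u||_{H^1}^2 = ∫_0^L u(x)^2 dx + ∫_0^L u'(x)^2 dx.
Compute u'(x) = 9*x**2 + 4*x.
Then u(x)^2 = 9*x**6 + 12*x**5 + 4*x**4 - 12*x**3 - 8*x**2 + 4 and u'(x)^2 = 81*x**4 + 72*x**3 + 16*x**2.
Integrate each monomial from 0 to 4 using ∫_0^4 c·x^n dx = c·4^(n+1)/(n+1):
  ∫_0^4 u(x)^2 dx = ∫_0^4 (9*x^6 + 12*x^5 + 4*x^4 - 12*x^3 - 8*x^2 + 4) dx. Term by term:
    ∫_0^4 9*x^6 dx = 147456/7;  ∫_0^4 12*x^5 dx = 8192;  ∫_0^4 4*x^4 dx = 4096/5;
    ∫_0^4 -12*x^3 dx = -768;  ∫_0^4 -8*x^2 dx = -512/3;  ∫_0^4 4 dx = 16.
  Sum: 147456/7 + 8192 + 4096/5 − 768 − 512/3 + 16 = 3061136/105.
  ∫_0^4 u'(x)^2 dx = ∫_0^4 (81*x^4 + 72*x^3 + 16*x^2) dx. Term by term:
    ∫_0^4 81*x^4 dx = 82944/5;  ∫_0^4 72*x^3 dx = 4608;  ∫_0^4 16*x^2 dx = 1024/3.
  Sum: 82944/5 + 4608 + 1024/3 = 323072/15.
Adding: ||u||_{H^1}^2 = 3061136/105 + 323072/15 = 1064528/21.


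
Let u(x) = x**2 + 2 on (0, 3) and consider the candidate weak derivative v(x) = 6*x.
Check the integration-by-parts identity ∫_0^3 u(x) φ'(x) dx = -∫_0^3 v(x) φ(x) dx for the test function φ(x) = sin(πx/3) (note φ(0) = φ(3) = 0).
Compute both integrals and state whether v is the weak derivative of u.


LHS = -18/π, RHS = -54/π. No, v is not the weak derivative of u.

u(x) = x**2 + 2, classical derivative u'(x) = 2*x.
φ(x) = sin(πx/3), so φ'(x) = π*cos(π*x/3)/3.
Note φ(0) = φ(3) = 0, so the boundary term u·φ vanishes.
LHS = ∫_0^3 u(x) φ'(x) dx = ∫_0^3 (π*x^2*cos(π*x/3)/3 + 2*π*cos(π*x/3)/3) dx. Term by term:
  ∫_0^3 2*π*cos(π*x/3)/3 dx = 0;  ∫_0^3 π*x^2*cos(π*x/3)/3 dx = -18/π.
Sum: 0 − 18/π = -18/π.
So LHS = -18/π.
∫_0^3 v(x) φ(x) dx = ∫_0^3 (6*x*sin(π*x/3)) dx. Term by term:
  ∫_0^3 6*x*sin(π*x/3) dx = 54/π.
So RHS = -∫_0^3 v(x) φ(x) dx = -54/π.
LHS − RHS = 36/π ≠ 0, so the identity fails.
(For a valid weak derivative the identity must hold for EVERY test function, in particular this one. The failure shows v is NOT the weak derivative of u.)
Correct weak derivative would be u'(x) = 2*x.


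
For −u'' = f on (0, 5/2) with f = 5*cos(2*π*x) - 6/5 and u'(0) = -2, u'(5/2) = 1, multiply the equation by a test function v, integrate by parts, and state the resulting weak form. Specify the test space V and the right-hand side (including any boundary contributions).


V = H^1(0, 5/2) (v unrestricted at boundary; u is determined up to an additive constant); weak form: ∫_0^5/2 u'v' dx = ∫_0^5/2 (5*cos(2*π*x) - 6/5) v dx + v(5/2) + 2·v(0) for all v ∈ V.

Multiply both sides by a test function v and integrate from 0 to 5/2:
  ∫_0^5/2 −u''(x) v(x) dx = ∫_0^5/2 f(x) v(x) dx.
Integrate the LHS by parts once:
  ∫_0^5/2 −u'' v dx = −[u'(x) v(x)]_0^5/2 + ∫_0^5/2 u'(x) v'(x) dx.
Thus ∫_0^5/2 u'(x) v'(x) dx = ∫_0^5/2 f(x) v(x) dx + [u'(x) v(x)]_0^5/2.
Choose V so that boundary terms are either known or forced to vanish.
u has inhomogeneous Neumann u'(0) = -2, u'(5/2) = 1. [u' v]_0^5/2 = (1)·v(5/2) − (-2)·v(0) = v(5/2) + 2·v(0). Take V = H^1(0, 5/2); boundary term becomes part of RHS.
Weak formulation: find u (satisfying any essential BC) such that ∫_0^5/2 u'(x) v'(x) dx = ∫_0^5/2 f v dx + v(5/2) + 2·v(0) for all v ∈ V (Neumann data are natural BCs: they enter the RHS as boundary terms).
Substituting f(x) = 5*cos(2*π*x) - 6/5, the right-hand side is ∫_0^5/2 (5*cos(2*π*x) - 6/5) v dx + v(5/2) + 2·v(0).
Compatibility check (pure Neumann): taking v ≡ 1 ∈ V gives 0 = ∫_0^5/2 f dx + (1) − (-2), i.e. ∫_0^5/2 f dx must equal u'(0) − u'(5/2) = -3. Indeed ∫_0^5/2 (5*cos(2*π*x) - 6/5) dx = -3, so the data are compatible. The solution is then unique only up to an additive constant (fix it e.g. by requiring ∫_0^5/2 u dx = 0).


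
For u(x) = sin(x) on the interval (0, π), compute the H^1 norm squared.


||u||_{H^1(0,π)}^2 = π

u'(x) = cos(x).
Expand u² and (u')² and integrate term by term on (0, π), using: for integers n ≥ 1, ∫_0^π sin²(nx) dx = ∫_0^π cos²(nx) dx = π/2; for n ≠ n', ∫_0^π sin(nx)sin(n'x) dx = ∫_0^π cos(nx)cos(n'x) dx = 0; and by product-to-sum, ∫_0^π sin(nx)cos(n'x) dx = ½∫_0^π [sin((n+n')x) + sin((n−n')x)] dx, which is 0 when n+n' is even and 2n/(n²−n'²) when n+n' is odd (it need not vanish on (0, π)).
  u² squared terms: (1)²·∫sin(x)² dx = 1·π/2 = π/2.
  So ∫_0^π u² dx = π/2.
  (u')² squared terms: (1)²·∫cos(x)² dx = 1·π/2 = π/2.
  So ∫_0^π (u')² dx = π/2.
||u||_{H^1}^2 = (π/2) + (π/2) = π.


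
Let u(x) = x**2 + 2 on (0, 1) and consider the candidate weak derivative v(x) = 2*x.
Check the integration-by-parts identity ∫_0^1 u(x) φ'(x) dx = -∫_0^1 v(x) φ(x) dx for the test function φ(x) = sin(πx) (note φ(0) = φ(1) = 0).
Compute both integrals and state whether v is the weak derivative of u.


LHS = -2/π, RHS = -2/π. Yes, v = u' weakly.

u(x) = x**2 + 2, classical derivative u'(x) = 2*x.
φ(x) = sin(πx), so φ'(x) = π*cos(π*x).
Note φ(0) = φ(1) = 0, so the boundary term u·φ vanishes.
LHS = ∫_0^1 u(x) φ'(x) dx = ∫_0^1 (π*x^2*cos(π*x) + 2*π*cos(π*x)) dx. Term by term:
  ∫_0^1 2*π*cos(π*x) dx = 0;  ∫_0^1 π*x^2*cos(π*x) dx = -2/π.
Sum: 0 − 2/π = -2/π.
So LHS = -2/π.
∫_0^1 v(x) φ(x) dx = ∫_0^1 (2*x*sin(π*x)) dx. Term by term:
  ∫_0^1 2*x*sin(π*x) dx = 2/π.
So RHS = -∫_0^1 v(x) φ(x) dx = -2/π.
LHS = RHS, so the identity holds for this test φ.
Moreover u is smooth here and v(x) = u'(x) = 2*x pointwise, so the identity holds for every test function. Hence v is the weak derivative of u.


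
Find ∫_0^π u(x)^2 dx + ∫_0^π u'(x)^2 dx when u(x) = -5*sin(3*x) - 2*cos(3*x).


||u||_{H^1(0,π)}^2 = 145*π

u'(x) = 6*sin(3*x) - 15*cos(3*x).
Expand u² and (u')² and integrate term by term on (0, π), using: for integers n ≥ 1, ∫_0^π sin²(nx) dx = ∫_0^π cos²(nx) dx = π/2; for n ≠ n', ∫_0^π sin(nx)sin(n'x) dx = ∫_0^π cos(nx)cos(n'x) dx = 0; and by product-to-sum, ∫_0^π sin(nx)cos(n'x) dx = ½∫_0^π [sin((n+n')x) + sin((n−n')x)] dx, which is 0 when n+n' is even and 2n/(n²−n'²) when n+n' is odd (it need not vanish on (0, π)).
  u² squared terms: (-5)²·∫sin(3x)² dx = 25·π/2 = 25*π/2;  (-2)²·∫cos(3x)² dx = 4·π/2 = 2*π.
  u² cross terms: 2·(-5)·(-2)·∫sin(3x)·cos(3x) dx = 20·(0) = 0.
  So ∫_0^π u² dx = 25*π/2 + 2*π + 0 = 29*π/2.
  (u')² squared terms: (-15)²·∫cos(3x)² dx = 225·π/2 = 225*π/2;  (6)²·∫sin(3x)² dx = 36·π/2 = 18*π.
  (u')² cross terms: 2·(-15)·(6)·∫cos(3x)·sin(3x) dx = -180·(0) = 0.
  So ∫_0^π (u')² dx = 225*π/2 + 18*π + 0 = 261*π/2.
||u||_{H^1}^2 = (29*π/2) + (261*π/2) = 145*π.


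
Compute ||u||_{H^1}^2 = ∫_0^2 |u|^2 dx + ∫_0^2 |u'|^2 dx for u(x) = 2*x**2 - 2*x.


||u||_{H^1}^2 = 344/15

The H^1 norm (squared) on an interval (0, L) is
  ||u||_{H^1}^2 = ∫_0^L u(x)^2 dx + ∫_0^L u'(x)^2 dx.
Compute u'(x) = 4*x - 2.
Then u(x)^2 = 4*x**4 - 8*x**3 + 4*x**2 and u'(x)^2 = 16*x**2 - 16*x + 4.
Integrate each monomial from 0 to 2 using ∫_0^2 c·x^n dx = c·2^(n+1)/(n+1):
  ∫_0^2 u(x)^2 dx = ∫_0^2 (4*x^4 - 8*x^3 + 4*x^2) dx. Term by term:
    ∫_0^2 4*x^4 dx = 128/5;  ∫_0^2 -8*x^3 dx = -32;  ∫_0^2 4*x^2 dx = 32/3.
  Sum: 128/5 − 32 + 32/3 = 64/15.
  ∫_0^2 u'(x)^2 dx = ∫_0^2 (16*x^2 - 16*x + 4) dx. Term by term:
    ∫_0^2 16*x^2 dx = 128/3;  ∫_0^2 -16*x dx = -32;  ∫_0^2 4 dx = 8.
  Sum: 128/3 − 32 + 8 = 56/3.
Adding: ||u||_{H^1}^2 = 64/15 + 56/3 = 344/15.


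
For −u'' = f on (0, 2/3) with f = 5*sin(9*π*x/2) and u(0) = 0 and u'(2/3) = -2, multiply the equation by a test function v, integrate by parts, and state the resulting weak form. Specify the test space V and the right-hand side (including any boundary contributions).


V = {v ∈ H^1(0, 2/3) : v(0) = 0} (test functions vanish at x = 0 where u is specified); weak form: ∫_0^2/3 u'v' dx = ∫_0^2/3 (5*sin(9*π*x/2)) v dx − 2·v(2/3) for all v ∈ V.

Multiply both sides by a test function v and integrate from 0 to 2/3:
  ∫_0^2/3 −u''(x) v(x) dx = ∫_0^2/3 f(x) v(x) dx.
Integrate the LHS by parts once:
  ∫_0^2/3 −u'' v dx = −[u'(x) v(x)]_0^2/3 + ∫_0^2/3 u'(x) v'(x) dx.
Thus ∫_0^2/3 u'(x) v'(x) dx = ∫_0^2/3 f(x) v(x) dx + [u'(x) v(x)]_0^2/3.
Choose V so that boundary terms are either known or forced to vanish.
Mixed BC: u(0) = 0 (Dirichlet) and u'(2/3) = -2 (Neumann). Define V = {v ∈ H^1(0, 2/3) : v(0) = 0}. Then [u' v]_0^2/3 = u'(2/3)·v(2/3) − u'(0)·0 = − 2·v(2/3).
Weak formulation: find u (satisfying any essential BC) such that ∫_0^2/3 u'(x) v'(x) dx = ∫_0^2/3 f v dx − 2·v(2/3) for all v ∈ V (Dirichlet at 0 absorbed into V; Neumann datum at x = 2/3 contributes the boundary term).
Substituting f(x) = 5*sin(9*π*x/2), the right-hand side is ∫_0^2/3 (5*sin(9*π*x/2)) v dx − 2·v(2/3).


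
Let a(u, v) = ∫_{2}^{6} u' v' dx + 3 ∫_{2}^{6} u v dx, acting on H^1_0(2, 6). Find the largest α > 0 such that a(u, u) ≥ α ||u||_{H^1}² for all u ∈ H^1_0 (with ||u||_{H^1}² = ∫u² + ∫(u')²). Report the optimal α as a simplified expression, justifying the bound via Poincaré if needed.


α = 1

Coercivity of a(·,·) on H^1_0(2, 6) means a(u, u) ≥ α ||u||_{H^1}² for every u ∈ H^1_0.
The interval has length L = 4, and Poincaré/coercivity depend only on L. Here a(u, u) = ∫(u')² + (3)·∫u².
Here c = 3 ≥ 1, so a(u,u) = ∫(u')² + c∫u² ≥ ∫(u')² + ∫u² = ||u||_{H^1}², i.e. α = 1 works. No larger α is possible: a(u,u) ≥ α||u||_{H^1}² means (1−α)∫(u')² ≥ (α−c)∫u², and for the modes u_n = sin(nπ(x−x₀)/L) (x₀ the left endpoint) one has ∫u_n²/∫(u_n')² = (L/(nπ))² → 0, so a(u_n,u_n)/||u_n||_{H^1}² → 1. Hence the optimal constant is α = 1.
Therefore α = 1.


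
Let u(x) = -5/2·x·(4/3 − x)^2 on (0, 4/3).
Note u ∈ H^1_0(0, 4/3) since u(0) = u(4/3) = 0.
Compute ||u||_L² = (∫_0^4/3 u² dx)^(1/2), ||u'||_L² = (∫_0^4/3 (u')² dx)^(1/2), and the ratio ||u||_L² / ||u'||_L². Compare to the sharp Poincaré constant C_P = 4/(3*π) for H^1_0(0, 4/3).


||u||_L² / ||u'||_L² = 2*sqrt(14)/21 < C_P = 4/(3*π).

u(x) = -5/2·x·(4/3 − x)^2, so u'(x) = -15*x^2/2 + 40*x/3 - 40/9.
u(x) = -5/2·x·(4/3 − x)^2 vanishes at x = 0 and x = 4/3, so u ∈ H^1_0(0, 4/3). Differentiate via the product rule and integrate the resulting polynomials term by term.
  ∫_0^4/3 u² dx = ∫_0^4/3 (25*x^6/4 - 100*x^5/3 + 200*x^4/3 - 1600*x^3/27 + 1600*x^2/81) dx. Term by term:
    ∫_0^4/3 25*x^6/4 dx = 102400/15309;  ∫_0^4/3 -100*x^5/3 dx = -204800/6561;  ∫_0^4/3 200*x^4/3 dx = 40960/729;
    ∫_0^4/3 -1600*x^3/27 dx = -102400/2187;  ∫_0^4/3 1600*x^2/81 dx = 102400/6561.
  Sum: 102400/15309 − 204800/6561 + 40960/729 − 102400/2187 + 102400/6561 = 20480/45927.
  ∫_0^4/3 (u')² dx = ∫_0^4/3 (225*x^4/4 - 200*x^3 + 2200*x^2/9 - 3200*x/27 + 1600/81) dx. Term by term:
    ∫_0^4/3 225*x^4/4 dx = 1280/27;  ∫_0^4/3 -200*x^3 dx = -12800/81;  ∫_0^4/3 2200*x^2/9 dx = 140800/729;
    ∫_0^4/3 -3200*x/27 dx = -25600/243;  ∫_0^4/3 1600/81 dx = 6400/243.
  Sum: 1280/27 − 12800/81 + 140800/729 − 25600/243 + 6400/243 = 2560/729.
∫_0^4/3 u² dx = 20480/45927, so ||u||_L² = 64*sqrt(35)/567.
∫_0^4/3 (u')² dx = 2560/729, so ||u'||_L² = 16*sqrt(10)/27.
Ratio ||u||_L² / ||u'||_L² = 2*sqrt(14)/21.
Sharp Poincaré constant on H^1_0(0, 4/3) is C_P = L/π = 4/(3*π), achieved by sin(3*π/4·x).
A polynomial bump cannot attain the sharp Poincaré constant (only the first sine eigenfunction does), so the ratio is strictly less than C_P, consistent with ||u||_L² ≤ C_P ||u'||_L².


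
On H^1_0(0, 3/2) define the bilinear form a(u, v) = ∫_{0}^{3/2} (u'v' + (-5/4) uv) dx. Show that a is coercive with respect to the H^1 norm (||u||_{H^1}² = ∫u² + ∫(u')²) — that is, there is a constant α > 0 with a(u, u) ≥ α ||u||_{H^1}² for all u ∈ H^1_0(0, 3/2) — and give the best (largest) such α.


α = (-45 + 16*π^2)/(4*(9 + 4*π^2))

Coercivity of a(·,·) on H^1_0(0, 3/2) means a(u, u) ≥ α ||u||_{H^1}² for every u ∈ H^1_0.
The interval has length L = 3/2, and Poincaré/coercivity depend only on L. Here a(u, u) = ∫(u')² + (-5/4)·∫u².
Here c = -5/4 < 0 with |c| < (π/L)² = 4*π^2/9, so coercivity still holds. The condition a(u,u) ≥ α||u||_{H^1}² reads (1−α)∫(u')² ≥ (α−c)∫u². Any admissible α is ≤ 1 (rapidly oscillating u have ∫u²/∫(u')² → 0), and α = 1 would force 0 ≥ (1−c)∫u², impossible since c < 1; so 1−α > 0. By the sharp Poincaré inequality on H^1_0 of an interval of length L, ∫(u')² ≥ (π/L)²∫u² with equality for the first sine mode sin(π(x−x₀)/L) (x₀ the left endpoint), so the inequality holds for all u iff (1−α)(π/L)² ≥ α − c, i.e. α ≤ ((π/L)² + c)/((π/L)² + 1) = (1 + c(L/π)²)/(1 + (L/π)²). (Direct route, valid since c ≤ 0: Poincaré gives c∫u² ≥ c(L/π)²∫(u')², so a(u,u) ≥ (1 + c(L/π)²)∫(u')², while ||u||_{H^1}² ≤ (1 + (L/π)²)∫(u')²; dividing yields the same α.) With (π/L)² = 4*π^2/9 and c = -5/4, the largest admissible constant is α = ((π/L)² + c)/((π/L)² + 1).
Simplifying, α = (-45 + 16*π^2)/(4*(9 + 4*π^2)).


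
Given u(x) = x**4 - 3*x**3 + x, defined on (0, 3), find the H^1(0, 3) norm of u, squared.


||u||_{H^1}^2 = 6411/28

The H^1 norm (squared) on an interval (0, L) is
  ||u||_{H^1}^2 = ∫_0^L u(x)^2 dx + ∫_0^L u'(x)^2 dx.
Compute u'(x) = 4*x**3 - 9*x**2 + 1.
Then u(x)^2 = x**8 - 6*x**7 + 9*x**6 + 2*x**5 - 6*x**4 + x**2 and u'(x)^2 = 16*x**6 - 72*x**5 + 81*x**4 + 8*x**3 - 18*x**2 + 1.
Integrate each monomial from 0 to 3 using ∫_0^3 c·x^n dx = c·3^(n+1)/(n+1):
  ∫_0^3 u(x)^2 dx = ∫_0^3 (x^8 - 6*x^7 + 9*x^6 + 2*x^5 - 6*x^4 + x^2) dx. Term by term:
    ∫_0^3 x^8 dx = 2187;  ∫_0^3 -6*x^7 dx = -19683/4;  ∫_0^3 9*x^6 dx = 19683/7;
    ∫_0^3 2*x^5 dx = 243;  ∫_0^3 -6*x^4 dx = -1458/5;  ∫_0^3 x^2 dx = 9.
  Sum: 2187 − 19683/4 + 19683/7 + 243 − 1458/5 + 9 = 5391/140.
  ∫_0^3 u'(x)^2 dx = ∫_0^3 (16*x^6 - 72*x^5 + 81*x^4 + 8*x^3 - 18*x^2 + 1) dx. Term by term:
    ∫_0^3 16*x^6 dx = 34992/7;  ∫_0^3 -72*x^5 dx = -8748;  ∫_0^3 81*x^4 dx = 19683/5;
    ∫_0^3 8*x^3 dx = 162;  ∫_0^3 -18*x^2 dx = -162;  ∫_0^3 1 dx = 3.
  Sum: 34992/7 − 8748 + 19683/5 + 162 − 162 + 3 = 6666/35.
Adding: ||u||_{H^1}^2 = 5391/140 + 6666/35 = 6411/28.


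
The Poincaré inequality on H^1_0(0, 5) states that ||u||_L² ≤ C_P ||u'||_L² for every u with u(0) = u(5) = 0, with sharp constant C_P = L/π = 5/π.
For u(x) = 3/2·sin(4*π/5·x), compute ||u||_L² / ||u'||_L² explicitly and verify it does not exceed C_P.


||u||_L² / ||u'||_L² = 5/(4*π) < C_P = 5/π.

u(x) = 3/2·sin(4*π/5·x), so u'(x) = 6*π*cos(4*π*x/5)/5.
Writing u(x) = A·sin(kπx/L) with A = 3/2 and k = 4, use ∫_0^L sin²(kπx/L) dx = L/2 and ∫_0^L cos²(kπx/L) dx = L/2.
u² = 9/4·sin²(4*π/5·x) and (u')² = 36*π^2/25·cos²(4*π/5·x), and each of sin², cos² integrates to L/2 = 5/2 over (0, 5).
∫_0^5 u² dx = 45/8, so ||u||_L² = 3*sqrt(10)/4.
∫_0^5 (u')² dx = 18*π^2/5, so ||u'||_L² = 3*sqrt(10)*π/5.
Ratio ||u||_L² / ||u'||_L² = 5/(4*π).
Sharp Poincaré constant on H^1_0(0, 5) is C_P = L/π = 5/π, achieved by sin(π/5·x).
This is the k = 4 harmonic; the ratio L/(kπ) is strictly less than C_P = L/π, consistent with the sharp inequality ||u||_L² ≤ C_P ||u'||_L².


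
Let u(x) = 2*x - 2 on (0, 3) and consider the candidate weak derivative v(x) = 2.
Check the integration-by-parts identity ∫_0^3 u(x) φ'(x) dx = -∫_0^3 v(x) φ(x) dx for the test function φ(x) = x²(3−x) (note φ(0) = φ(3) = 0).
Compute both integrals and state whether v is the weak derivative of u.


LHS = -27/2, RHS = -27/2. Yes, v = u' weakly.

u(x) = 2*x - 2, classical derivative u'(x) = 2.
φ(x) = x²(3−x), so φ'(x) = 3*x*(2 - x).
Note φ(0) = φ(3) = 0, so the boundary term u·φ vanishes.
LHS = ∫_0^3 u(x) φ'(x) dx = ∫_0^3 (-6*x^3 + 18*x^2 - 12*x) dx. Term by term:
  ∫_0^3 -6*x^3 dx = -243/2;  ∫_0^3 18*x^2 dx = 162;  ∫_0^3 -12*x dx = -54.
Sum: -243/2 + 162 − 54 = -27/2.
So LHS = -27/2.
∫_0^3 v(x) φ(x) dx = ∫_0^3 (-2*x^3 + 6*x^2) dx. Term by term:
  ∫_0^3 -2*x^3 dx = -81/2;  ∫_0^3 6*x^2 dx = 54.
Sum: -81/2 + 54 = 27/2.
So RHS = -∫_0^3 v(x) φ(x) dx = -27/2.
LHS = RHS, so the identity holds for this test φ.
Moreover u is smooth here and v(x) = u'(x) = 2 pointwise, so the identity holds for every test function. Hence v is the weak derivative of u.


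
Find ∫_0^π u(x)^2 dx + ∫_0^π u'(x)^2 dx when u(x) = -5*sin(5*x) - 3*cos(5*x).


||u||_{H^1(0,π)}^2 = 442*π

u'(x) = 15*sin(5*x) - 25*cos(5*x).
Expand u² and (u')² and integrate term by term on (0, π), using: for integers n ≥ 1, ∫_0^π sin²(nx) dx = ∫_0^π cos²(nx) dx = π/2; for n ≠ n', ∫_0^π sin(nx)sin(n'x) dx = ∫_0^π cos(nx)cos(n'x) dx = 0; and by product-to-sum, ∫_0^π sin(nx)cos(n'x) dx = ½∫_0^π [sin((n+n')x) + sin((n−n')x)] dx, which is 0 when n+n' is even and 2n/(n²−n'²) when n+n' is odd (it need not vanish on (0, π)).
  u² squared terms: (-5)²·∫sin(5x)² dx = 25·π/2 = 25*π/2;  (-3)²·∫cos(5x)² dx = 9·π/2 = 9*π/2.
  u² cross terms: 2·(-5)·(-3)·∫sin(5x)·cos(5x) dx = 30·(0) = 0.
  So ∫_0^π u² dx = 25*π/2 + 9*π/2 + 0 = 17*π.
  (u')² squared terms: (-25)²·∫cos(5x)² dx = 625·π/2 = 625*π/2;  (15)²·∫sin(5x)² dx = 225·π/2 = 225*π/2.
  (u')² cross terms: 2·(-25)·(15)·∫cos(5x)·sin(5x) dx = -750·(0) = 0.
  So ∫_0^π (u')² dx = 625*π/2 + 225*π/2 + 0 = 425*π.
||u||_{H^1}^2 = (17*π) + (425*π) = 442*π.


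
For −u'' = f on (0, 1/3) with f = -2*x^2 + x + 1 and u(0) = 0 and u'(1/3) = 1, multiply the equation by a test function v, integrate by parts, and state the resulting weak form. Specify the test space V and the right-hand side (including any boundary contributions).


V = {v ∈ H^1(0, 1/3) : v(0) = 0} (test functions vanish at x = 0 where u is specified); weak form: ∫_0^1/3 u'v' dx = ∫_0^1/3 (-2*x^2 + x + 1) v dx + v(1/3) for all v ∈ V.

Multiply both sides by a test function v and integrate from 0 to 1/3:
  ∫_0^1/3 −u''(x) v(x) dx = ∫_0^1/3 f(x) v(x) dx.
Integrate the LHS by parts once:
  ∫_0^1/3 −u'' v dx = −[u'(x) v(x)]_0^1/3 + ∫_0^1/3 u'(x) v'(x) dx.
Thus ∫_0^1/3 u'(x) v'(x) dx = ∫_0^1/3 f(x) v(x) dx + [u'(x) v(x)]_0^1/3.
Choose V so that boundary terms are either known or forced to vanish.
Mixed BC: u(0) = 0 (Dirichlet) and u'(1/3) = 1 (Neumann). Define V = {v ∈ H^1(0, 1/3) : v(0) = 0}. Then [u' v]_0^1/3 = u'(1/3)·v(1/3) − u'(0)·0 = v(1/3).
Weak formulation: find u (satisfying any essential BC) such that ∫_0^1/3 u'(x) v'(x) dx = ∫_0^1/3 f v dx + v(1/3) for all v ∈ V (Dirichlet at 0 absorbed into V; Neumann datum at x = 1/3 contributes the boundary term).
Substituting f(x) = -2*x^2 + x + 1, the right-hand side is ∫_0^1/3 (-2*x^2 + x + 1) v dx + v(1/3).


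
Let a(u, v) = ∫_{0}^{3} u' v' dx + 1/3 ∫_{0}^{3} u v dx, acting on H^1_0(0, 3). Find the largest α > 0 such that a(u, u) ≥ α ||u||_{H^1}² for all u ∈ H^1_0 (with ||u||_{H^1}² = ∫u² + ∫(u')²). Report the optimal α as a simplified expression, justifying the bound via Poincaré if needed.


α = (3 + π^2)/(9 + π^2)

Coercivity of a(·,·) on H^1_0(0, 3) means a(u, u) ≥ α ||u||_{H^1}² for every u ∈ H^1_0.
The interval has length L = 3, and Poincaré/coercivity depend only on L. Here a(u, u) = ∫(u')² + (1/3)·∫u².
Here 0 < c = 1/3 < 1. The condition a(u,u) ≥ α||u||_{H^1}² reads (1−α)∫(u')² ≥ (α−c)∫u². Any admissible α is ≤ 1 (rapidly oscillating u have ∫u²/∫(u')² → 0), and α = 1 would force 0 ≥ (1−c)∫u², impossible since c < 1; so 1−α > 0. By the sharp Poincaré inequality on H^1_0 of an interval of length L, ∫(u')² ≥ (π/L)²∫u² with equality for the first sine mode sin(π(x−x₀)/L) (x₀ the left endpoint), so the inequality holds for all u iff (1−α)(π/L)² ≥ α − c, i.e. α ≤ ((π/L)² + c)/((π/L)² + 1) = (1 + c(L/π)²)/(1 + (L/π)²). With (π/L)² = π^2/9 and c = 1/3, the largest admissible constant is α = ((π/L)² + c)/((π/L)² + 1).
Simplifying, α = (3 + π^2)/(9 + π^2).


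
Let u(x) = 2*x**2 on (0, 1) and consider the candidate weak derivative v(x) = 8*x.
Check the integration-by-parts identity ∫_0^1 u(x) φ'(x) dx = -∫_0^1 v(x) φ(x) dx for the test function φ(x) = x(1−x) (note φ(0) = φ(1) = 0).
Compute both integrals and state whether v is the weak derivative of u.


LHS = -1/3, RHS = -2/3. No, v is not the weak derivative of u.

u(x) = 2*x**2, classical derivative u'(x) = 4*x.
φ(x) = x(1−x), so φ'(x) = 1 - 2*x.
Note φ(0) = φ(1) = 0, so the boundary term u·φ vanishes.
LHS = ∫_0^1 u(x) φ'(x) dx = ∫_0^1 (-4*x^3 + 2*x^2) dx. Term by term:
  ∫_0^1 -4*x^3 dx = -1;  ∫_0^1 2*x^2 dx = 2/3.
Sum: -1 + 2/3 = -1/3.
So LHS = -1/3.
∫_0^1 v(x) φ(x) dx = ∫_0^1 (-8*x^3 + 8*x^2) dx. Term by term:
  ∫_0^1 -8*x^3 dx = -2;  ∫_0^1 8*x^2 dx = 8/3.
Sum: -2 + 8/3 = 2/3.
So RHS = -∫_0^1 v(x) φ(x) dx = -2/3.
LHS − RHS = 1/3 ≠ 0, so the identity fails.
(For a valid weak derivative the identity must hold for EVERY test function, in particular this one. The failure shows v is NOT the weak derivative of u.)
Correct weak derivative would be u'(x) = 4*x.


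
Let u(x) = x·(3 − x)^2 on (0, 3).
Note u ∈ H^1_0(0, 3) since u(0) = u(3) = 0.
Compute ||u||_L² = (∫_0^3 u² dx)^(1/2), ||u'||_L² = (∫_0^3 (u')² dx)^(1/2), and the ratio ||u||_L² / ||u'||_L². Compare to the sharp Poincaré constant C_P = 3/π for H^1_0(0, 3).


||u||_L² / ||u'||_L² = 3*sqrt(14)/14 < C_P = 3/π.

u(x) = x·(3 − x)^2, so u'(x) = 3*(x - 3)*(x - 1).
u(x) = x·(3 − x)^2 vanishes at x = 0 and x = 3, so u ∈ H^1_0(0, 3). Differentiate via the product rule and integrate the resulting polynomials term by term.
  ∫_0^3 u² dx = ∫_0^3 (x^6 - 12*x^5 + 54*x^4 - 108*x^3 + 81*x^2) dx. Term by term:
    ∫_0^3 x^6 dx = 2187/7;  ∫_0^3 -12*x^5 dx = -1458;  ∫_0^3 54*x^4 dx = 13122/5;
    ∫_0^3 -108*x^3 dx = -2187;  ∫_0^3 81*x^2 dx = 729.
  Sum: 2187/7 − 1458 + 13122/5 − 2187 + 729 = 729/35.
  ∫_0^3 (u')² dx = ∫_0^3 (9*x^4 - 72*x^3 + 198*x^2 - 216*x + 81) dx. Term by term:
    ∫_0^3 9*x^4 dx = 2187/5;  ∫_0^3 -72*x^3 dx = -1458;  ∫_0^3 198*x^2 dx = 1782;
    ∫_0^3 -216*x dx = -972;  ∫_0^3 81 dx = 243.
  Sum: 2187/5 − 1458 + 1782 − 972 + 243 = 162/5.
∫_0^3 u² dx = 729/35, so ||u||_L² = 27*sqrt(35)/35.
∫_0^3 (u')² dx = 162/5, so ||u'||_L² = 9*sqrt(10)/5.
Ratio ||u||_L² / ||u'||_L² = 3*sqrt(14)/14.
Sharp Poincaré constant on H^1_0(0, 3) is C_P = L/π = 3/π, achieved by sin(π/3·x).
A polynomial bump cannot attain the sharp Poincaré constant (only the first sine eigenfunction does), so the ratio is strictly less than C_P, consistent with ||u||_L² ≤ C_P ||u'||_L².


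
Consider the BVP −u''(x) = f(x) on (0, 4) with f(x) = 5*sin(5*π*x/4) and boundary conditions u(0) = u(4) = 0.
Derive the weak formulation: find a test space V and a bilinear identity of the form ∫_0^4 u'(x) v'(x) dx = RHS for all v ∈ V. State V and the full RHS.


V = H^1_0(0, 4) (so v(0) = v(4) = 0); weak form: ∫_0^4 u'v' dx = ∫_0^4 (5*sin(5*π*x/4)) v dx for all v ∈ V.

Multiply both sides by a test function v and integrate from 0 to 4:
  ∫_0^4 −u''(x) v(x) dx = ∫_0^4 f(x) v(x) dx.
Integrate the LHS by parts once:
  ∫_0^4 −u'' v dx = −[u'(x) v(x)]_0^4 + ∫_0^4 u'(x) v'(x) dx.
Thus ∫_0^4 u'(x) v'(x) dx = ∫_0^4 f(x) v(x) dx + [u'(x) v(x)]_0^4.
Choose V so that boundary terms are either known or forced to vanish.
u is Dirichlet: u(0) = u(4) = 0. Let V = H^1_0(0, 4); then v(0) = v(4) = 0, and [u' v]_0^4 = 0.
Weak formulation: find u (satisfying any essential BC) such that ∫_0^4 u'(x) v'(x) dx = ∫_0^4 f v dx for all v ∈ V.
Substituting f(x) = 5*sin(5*π*x/4), the right-hand side is ∫_0^4 (5*sin(5*π*x/4)) v dx.


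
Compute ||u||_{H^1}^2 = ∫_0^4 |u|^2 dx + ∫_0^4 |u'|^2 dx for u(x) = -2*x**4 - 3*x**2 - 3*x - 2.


||u||_{H^1}^2 = 104454716/315

The H^1 norm (squared) on an interval (0, L) is
  ||u||_{H^1}^2 = ∫_0^L u(x)^2 dx + ∫_0^L u'(x)^2 dx.
Compute u'(x) = -8*x**3 - 6*x - 3.
Then u(x)^2 = 4*x**8 + 12*x**6 + 12*x**5 + 17*x**4 + 18*x**3 + 21*x**2 + 12*x + 4 and u'(x)^2 = 64*x**6 + 96*x**4 + 48*x**3 + 36*x**2 + 36*x + 9.
Integrate each monomial from 0 to 4 using ∫_0^4 c·x^n dx = c·4^(n+1)/(n+1):
  ∫_0^4 u(x)^2 dx = ∫_0^4 (4*x^8 + 12*x^6 + 12*x^5 + 17*x^4 + 18*x^3 + 21*x^2 + 12*x + 4) dx. Term by term:
    ∫_0^4 4*x^8 dx = 1048576/9;  ∫_0^4 12*x^6 dx = 196608/7;  ∫_0^4 12*x^5 dx = 8192;
    ∫_0^4 17*x^4 dx = 17408/5;  ∫_0^4 18*x^3 dx = 1152;  ∫_0^4 21*x^2 dx = 448;
    ∫_0^4 12*x dx = 96;  ∫_0^4 4 dx = 16.
  Sum: 1048576/9 + 196608/7 + 8192 + 17408/5 + 1152 + 448 + 96 + 16 = 49763984/315.
  ∫_0^4 u'(x)^2 dx = ∫_0^4 (64*x^6 + 96*x^4 + 48*x^3 + 36*x^2 + 36*x + 9) dx. Term by term:
    ∫_0^4 64*x^6 dx = 1048576/7;  ∫_0^4 96*x^4 dx = 98304/5;  ∫_0^4 48*x^3 dx = 3072;
    ∫_0^4 36*x^2 dx = 768;  ∫_0^4 36*x dx = 288;  ∫_0^4 9 dx = 36.
  Sum: 1048576/7 + 98304/5 + 3072 + 768 + 288 + 36 = 6076748/35.
Adding: ||u||_{H^1}^2 = 49763984/315 + 6076748/35 = 104454716/315.


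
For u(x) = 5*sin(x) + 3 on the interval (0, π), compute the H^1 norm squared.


||u||_{H^1(0,π)}^2 = 60 + 34*π

u'(x) = 5*cos(x).
Expand u² and (u')² and integrate term by term on (0, π), using: for integers n ≥ 1, ∫_0^π sin²(nx) dx = ∫_0^π cos²(nx) dx = π/2; for n ≠ n', ∫_0^π sin(nx)sin(n'x) dx = ∫_0^π cos(nx)cos(n'x) dx = 0; and by product-to-sum, ∫_0^π sin(nx)cos(n'x) dx = ½∫_0^π [sin((n+n')x) + sin((n−n')x)] dx, which is 0 when n+n' is even and 2n/(n²−n'²) when n+n' is odd (it need not vanish on (0, π)). For the constant mode: ∫_0^π 1 dx = π, ∫_0^π cos(nx) dx = 0, ∫_0^π sin(nx) dx = (1−(−1)^n)/n.
  u² squared terms: (3)²·∫1 dx = 9·π = 9*π;  (5)²·∫sin(x)² dx = 25·π/2 = 25*π/2.
  u² cross terms: 2·(3)·(5)·∫1·sin(x) dx = 30·(2) = 60.
  So ∫_0^π u² dx = 9*π + 25*π/2 + 60 = 60 + 43*π/2.
  (u')² squared terms: (5)²·∫cos(x)² dx = 25·π/2 = 25*π/2.
  So ∫_0^π (u')² dx = 25*π/2.
||u||_{H^1}^2 = (60 + 43*π/2) + (25*π/2) = 60 + 34*π.


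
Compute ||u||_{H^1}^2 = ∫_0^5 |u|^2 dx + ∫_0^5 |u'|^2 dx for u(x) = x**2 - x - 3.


||u||_{H^1}^2 = 2075/6

The H^1 norm (squared) on an interval (0, L) is
  ||u||_{H^1}^2 = ∫_0^L u(x)^2 dx + ∫_0^L u'(x)^2 dx.
Compute u'(x) = 2*x - 1.
Then u(x)^2 = x**4 - 2*x**3 - 5*x**2 + 6*x + 9 and u'(x)^2 = 4*x**2 - 4*x + 1.
Integrate each monomial from 0 to 5 using ∫_0^5 c·x^n dx = c·5^(n+1)/(n+1):
  ∫_0^5 u(x)^2 dx = ∫_0^5 (x^4 - 2*x^3 - 5*x^2 + 6*x + 9) dx. Term by term:
    ∫_0^5 x^4 dx = 625;  ∫_0^5 -2*x^3 dx = -625/2;  ∫_0^5 -5*x^2 dx = -625/3;
    ∫_0^5 6*x dx = 75;  ∫_0^5 9 dx = 45.
  Sum: 625 − 625/2 − 625/3 + 75 + 45 = 1345/6.
  ∫_0^5 u'(x)^2 dx = ∫_0^5 (4*x^2 - 4*x + 1) dx. Term by term:
    ∫_0^5 4*x^2 dx = 500/3;  ∫_0^5 -4*x dx = -50;  ∫_0^5 1 dx = 5.
  Sum: 500/3 − 50 + 5 = 365/3.
Adding: ||u||_{H^1}^2 = 1345/6 + 365/3 = 2075/6.


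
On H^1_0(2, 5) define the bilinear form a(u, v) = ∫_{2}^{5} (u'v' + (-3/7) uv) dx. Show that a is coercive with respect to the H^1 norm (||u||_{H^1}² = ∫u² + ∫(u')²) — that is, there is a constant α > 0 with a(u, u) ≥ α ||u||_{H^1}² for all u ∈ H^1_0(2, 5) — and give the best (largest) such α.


α = (-27/7 + π^2)/(9 + π^2)

Coercivity of a(·,·) on H^1_0(2, 5) means a(u, u) ≥ α ||u||_{H^1}² for every u ∈ H^1_0.
The interval has length L = 3, and Poincaré/coercivity depend only on L. Here a(u, u) = ∫(u')² + (-3/7)·∫u².
Here c = -3/7 < 0 with |c| < (π/L)² = π^2/9, so coercivity still holds. The condition a(u,u) ≥ α||u||_{H^1}² reads (1−α)∫(u')² ≥ (α−c)∫u². Any admissible α is ≤ 1 (rapidly oscillating u have ∫u²/∫(u')² → 0), and α = 1 would force 0 ≥ (1−c)∫u², impossible since c < 1; so 1−α > 0. By the sharp Poincaré inequality on H^1_0 of an interval of length L, ∫(u')² ≥ (π/L)²∫u² with equality for the first sine mode sin(π(x−x₀)/L) (x₀ the left endpoint), so the inequality holds for all u iff (1−α)(π/L)² ≥ α − c, i.e. α ≤ ((π/L)² + c)/((π/L)² + 1) = (1 + c(L/π)²)/(1 + (L/π)²). (Direct route, valid since c ≤ 0: Poincaré gives c∫u² ≥ c(L/π)²∫(u')², so a(u,u) ≥ (1 + c(L/π)²)∫(u')², while ||u||_{H^1}² ≤ (1 + (L/π)²)∫(u')²; dividing yields the same α.) With (π/L)² = π^2/9 and c = -3/7, the largest admissible constant is α = ((π/L)² + c)/((π/L)² + 1).
Simplifying, α = (-27/7 + π^2)/(9 + π^2).


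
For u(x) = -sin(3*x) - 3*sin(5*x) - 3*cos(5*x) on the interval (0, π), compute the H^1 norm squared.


||u||_{H^1(0,π)}^2 = 239*π

u'(x) = 15*sin(5*x) - 3*cos(3*x) - 15*cos(5*x).
Expand u² and (u')² and integrate term by term on (0, π), using: for integers n ≥ 1, ∫_0^π sin²(nx) dx = ∫_0^π cos²(nx) dx = π/2; for n ≠ n', ∫_0^π sin(nx)sin(n'x) dx = ∫_0^π cos(nx)cos(n'x) dx = 0; and by product-to-sum, ∫_0^π sin(nx)cos(n'x) dx = ½∫_0^π [sin((n+n')x) + sin((n−n')x)] dx, which is 0 when n+n' is even and 2n/(n²−n'²) when n+n' is odd (it need not vanish on (0, π)).
  u² squared terms: (-1)²·∫sin(3x)² dx = 1·π/2 = π/2;  (-3)²·∫cos(5x)² dx = 9·π/2 = 9*π/2;  (-3)²·∫sin(5x)² dx = 9·π/2 = 9*π/2.
  u² cross terms: 2·(-1)·(-3)·∫sin(3x)·cos(5x) dx = 6·(0) = 0;  2·(-1)·(-3)·∫sin(3x)·sin(5x) dx = 6·(0) = 0;  2·(-3)·(-3)·∫cos(5x)·sin(5x) dx = 18·(0) = 0.
  So ∫_0^π u² dx = π/2 + 9*π/2 + 9*π/2 + 0 + 0 + 0 = 19*π/2.
  (u')² squared terms: (-15)²·∫cos(5x)² dx = 225·π/2 = 225*π/2;  (-3)²·∫cos(3x)² dx = 9·π/2 = 9*π/2;  (15)²·∫sin(5x)² dx = 225·π/2 = 225*π/2.
  (u')² cross terms: 2·(-15)·(-3)·∫cos(5x)·cos(3x) dx = 90·(0) = 0;  2·(-15)·(15)·∫cos(5x)·sin(5x) dx = -450·(0) = 0;  2·(-3)·(15)·∫cos(3x)·sin(5x) dx = -90·(0) = 0.
  So ∫_0^π (u')² dx = 225*π/2 + 9*π/2 + 225*π/2 + 0 + 0 + 0 = 459*π/2.
||u||_{H^1}^2 = (19*π/2) + (459*π/2) = 239*π.


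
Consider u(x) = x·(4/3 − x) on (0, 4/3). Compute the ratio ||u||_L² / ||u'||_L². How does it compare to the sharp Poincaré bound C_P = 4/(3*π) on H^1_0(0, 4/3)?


||u||_L² / ||u'||_L² = 2*sqrt(10)/15 < C_P = 4/(3*π).

u(x) = x·(4/3 − x), so u'(x) = 4/3 - 2*x.
u(x) = x·(4/3 − x) vanishes at x = 0 and x = 4/3, so u ∈ H^1_0(0, 4/3). Differentiate via the product rule and integrate the resulting polynomials term by term.
  ∫_0^4/3 u² dx = ∫_0^4/3 (x^4 - 8*x^3/3 + 16*x^2/9) dx. Term by term:
    ∫_0^4/3 x^4 dx = 1024/1215;  ∫_0^4/3 -8*x^3/3 dx = -512/243;  ∫_0^4/3 16*x^2/9 dx = 1024/729.
  Sum: 1024/1215 − 512/243 + 1024/729 = 512/3645.
  ∫_0^4/3 (u')² dx = ∫_0^4/3 (4*x^2 - 16*x/3 + 16/9) dx. Term by term:
    ∫_0^4/3 4*x^2 dx = 256/81;  ∫_0^4/3 -16*x/3 dx = -128/27;  ∫_0^4/3 16/9 dx = 64/27.
  Sum: 256/81 − 128/27 + 64/27 = 64/81.
∫_0^4/3 u² dx = 512/3645, so ||u||_L² = 16*sqrt(10)/135.
∫_0^4/3 (u')² dx = 64/81, so ||u'||_L² = 8/9.
Ratio ||u||_L² / ||u'||_L² = 2*sqrt(10)/15.
Sharp Poincaré constant on H^1_0(0, 4/3) is C_P = L/π = 4/(3*π), achieved by sin(3*π/4·x).
A polynomial bump cannot attain the sharp Poincaré constant (only the first sine eigenfunction does), so the ratio is strictly less than C_P, consistent with ||u||_L² ≤ C_P ||u'||_L².


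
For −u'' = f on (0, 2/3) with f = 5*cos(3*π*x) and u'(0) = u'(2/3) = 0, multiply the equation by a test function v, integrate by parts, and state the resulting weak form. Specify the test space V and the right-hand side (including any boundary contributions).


V = H^1(0, 2/3) (no boundary constraint on v; u is determined up to an additive constant); weak form: ∫_0^2/3 u'v' dx = ∫_0^2/3 (5*cos(3*π*x)) v dx for all v ∈ V.

Multiply both sides by a test function v and integrate from 0 to 2/3:
  ∫_0^2/3 −u''(x) v(x) dx = ∫_0^2/3 f(x) v(x) dx.
Integrate the LHS by parts once:
  ∫_0^2/3 −u'' v dx = −[u'(x) v(x)]_0^2/3 + ∫_0^2/3 u'(x) v'(x) dx.
Thus ∫_0^2/3 u'(x) v'(x) dx = ∫_0^2/3 f(x) v(x) dx + [u'(x) v(x)]_0^2/3.
Choose V so that boundary terms are either known or forced to vanish.
u has homogeneous Neumann: u'(0) = u'(2/3) = 0. So [u' v]_0^2/3 = 0·v(2/3) − 0·v(0) = 0 for any v; take V = H^1(0, 2/3).
Weak formulation: find u (satisfying any essential BC) such that ∫_0^2/3 u'(x) v'(x) dx = ∫_0^2/3 f v dx for all v ∈ V (homogeneous Neumann, so boundary terms vanish).
Substituting f(x) = 5*cos(3*π*x), the right-hand side is ∫_0^2/3 (5*cos(3*π*x)) v dx.
Compatibility check (pure Neumann): taking v ≡ 1 ∈ V gives 0 = ∫_0^2/3 f dx + (0) − (0), i.e. ∫_0^2/3 f dx must equal u'(0) − u'(2/3) = 0. Indeed ∫_0^2/3 (5*cos(3*π*x)) dx = 0, so the data are compatible. The solution is then unique only up to an additive constant (fix it e.g. by requiring ∫_0^2/3 u dx = 0).
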